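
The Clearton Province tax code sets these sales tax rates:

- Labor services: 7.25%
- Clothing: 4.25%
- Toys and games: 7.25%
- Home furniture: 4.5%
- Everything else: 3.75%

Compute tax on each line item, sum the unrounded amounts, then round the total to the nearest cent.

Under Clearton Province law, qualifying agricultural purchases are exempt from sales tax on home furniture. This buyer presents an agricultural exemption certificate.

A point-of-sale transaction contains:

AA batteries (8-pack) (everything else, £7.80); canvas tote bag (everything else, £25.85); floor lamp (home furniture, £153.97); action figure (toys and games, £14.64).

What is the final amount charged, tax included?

AA batteries (8-pack) £7.80: everything else → 3.75% → £0.2925
Canvas tote bag £25.85: everything else → 3.75% → £0.969375
Floor lamp £153.97: home furniture, buyer-exempt → 0% → £0.00
Action figure £14.64: toys and games → 7.25% → £1.0614
Subtotal = £202.26; unrounded tax = £2.323275 → £2.32; total due = £204.58

£204.58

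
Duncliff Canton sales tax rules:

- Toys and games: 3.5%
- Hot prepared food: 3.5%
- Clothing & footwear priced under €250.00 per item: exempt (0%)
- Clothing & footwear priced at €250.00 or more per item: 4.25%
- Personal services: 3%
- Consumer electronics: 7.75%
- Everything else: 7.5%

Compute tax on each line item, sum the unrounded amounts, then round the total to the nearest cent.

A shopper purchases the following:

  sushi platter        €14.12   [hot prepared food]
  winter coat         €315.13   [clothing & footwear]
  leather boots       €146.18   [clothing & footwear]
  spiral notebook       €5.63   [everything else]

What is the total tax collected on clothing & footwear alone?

€13.39

Winter coat €315.13: clothing & footwear, €250.00 or more → 4.25% → €13.393025
Leather boots €146.18: clothing & footwear, under €250.00 → 0% → €0.00
Tax on clothing & footwear: unrounded sum = €13.393025 → €13.39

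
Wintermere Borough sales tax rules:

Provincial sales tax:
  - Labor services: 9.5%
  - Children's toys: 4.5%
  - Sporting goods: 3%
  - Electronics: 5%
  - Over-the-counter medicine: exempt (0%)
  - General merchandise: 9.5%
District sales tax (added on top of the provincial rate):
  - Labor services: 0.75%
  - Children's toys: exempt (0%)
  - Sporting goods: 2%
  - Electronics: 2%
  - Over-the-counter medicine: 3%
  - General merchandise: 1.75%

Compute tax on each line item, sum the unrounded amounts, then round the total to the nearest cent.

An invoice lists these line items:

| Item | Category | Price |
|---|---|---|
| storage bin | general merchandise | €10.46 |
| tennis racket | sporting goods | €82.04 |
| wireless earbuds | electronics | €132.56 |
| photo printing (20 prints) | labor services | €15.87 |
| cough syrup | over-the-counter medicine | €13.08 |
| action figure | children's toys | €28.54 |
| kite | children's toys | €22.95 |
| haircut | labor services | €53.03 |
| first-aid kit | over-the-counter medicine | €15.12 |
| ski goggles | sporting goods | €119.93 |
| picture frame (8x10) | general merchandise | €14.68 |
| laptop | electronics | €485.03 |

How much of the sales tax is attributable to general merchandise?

€2.83

Storage bin €10.46: general merchandise → 9.5% + 1.75% district = 11.25% → €1.17675
Picture frame (8x10) €14.68: general merchandise → 9.5% + 1.75% district = 11.25% → €1.6515
Tax on general merchandise: unrounded sum = €2.82825 → €2.83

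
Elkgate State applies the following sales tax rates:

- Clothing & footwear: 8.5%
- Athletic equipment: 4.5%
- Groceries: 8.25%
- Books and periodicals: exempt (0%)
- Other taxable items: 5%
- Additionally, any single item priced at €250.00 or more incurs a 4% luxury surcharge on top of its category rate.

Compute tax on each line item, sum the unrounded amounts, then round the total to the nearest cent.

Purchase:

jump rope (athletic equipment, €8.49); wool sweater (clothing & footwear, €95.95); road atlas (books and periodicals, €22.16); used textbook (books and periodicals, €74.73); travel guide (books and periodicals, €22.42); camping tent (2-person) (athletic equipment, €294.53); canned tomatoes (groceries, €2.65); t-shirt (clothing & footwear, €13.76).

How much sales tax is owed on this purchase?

€34.96

Jump rope €8.49: athletic equipment → 4.5% → €0.38205
Wool sweater €95.95: clothing & footwear → 8.5% → €8.15575
Road atlas €22.16: books and periodicals → 0% → €0.00
Used textbook €74.73: books and periodicals → 0% → €0.00
Travel guide €22.42: books and periodicals → 0% → €0.00
Camping tent (2-person) €294.53: athletic equipment → 4.5% + 4% surcharge = 8.5% → €25.03505
Canned tomatoes €2.65: groceries → 8.25% → €0.218625
T-shirt €13.76: clothing & footwear → 8.5% → €1.1696
Unrounded tax sum = €34.961075 → €34.96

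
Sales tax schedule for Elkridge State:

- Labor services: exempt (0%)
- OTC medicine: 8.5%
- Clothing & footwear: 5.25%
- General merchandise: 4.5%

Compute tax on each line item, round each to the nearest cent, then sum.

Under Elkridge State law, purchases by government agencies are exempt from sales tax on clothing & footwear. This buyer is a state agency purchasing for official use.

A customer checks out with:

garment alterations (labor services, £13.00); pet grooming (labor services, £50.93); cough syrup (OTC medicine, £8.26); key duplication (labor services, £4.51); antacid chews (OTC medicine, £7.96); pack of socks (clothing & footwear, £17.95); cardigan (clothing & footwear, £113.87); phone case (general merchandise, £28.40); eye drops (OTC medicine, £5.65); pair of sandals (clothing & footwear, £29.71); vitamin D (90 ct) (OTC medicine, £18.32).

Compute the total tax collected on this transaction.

£4.70

Garment alterations £13.00: labor services → 0% → £0.00
Pet grooming £50.93: labor services → 0% → £0.00
Cough syrup £8.26: OTC medicine → 8.5% → £0.70
Key duplication £4.51: labor services → 0% → £0.00
Antacid chews £7.96: OTC medicine → 8.5% → £0.68
Pack of socks £17.95: clothing & footwear, buyer-exempt → 0% → £0.00
Cardigan £113.87: clothing & footwear, buyer-exempt → 0% → £0.00
Phone case £28.40: general merchandise → 4.5% → £1.28
Eye drops £5.65: OTC medicine → 8.5% → £0.48
Pair of sandals £29.71: clothing & footwear, buyer-exempt → 0% → £0.00
Vitamin D (90 ct) £18.32: OTC medicine → 8.5% → £1.56
Total tax = £0.70 + £0.68 + £1.28 + £0.48 + £1.56 = £4.70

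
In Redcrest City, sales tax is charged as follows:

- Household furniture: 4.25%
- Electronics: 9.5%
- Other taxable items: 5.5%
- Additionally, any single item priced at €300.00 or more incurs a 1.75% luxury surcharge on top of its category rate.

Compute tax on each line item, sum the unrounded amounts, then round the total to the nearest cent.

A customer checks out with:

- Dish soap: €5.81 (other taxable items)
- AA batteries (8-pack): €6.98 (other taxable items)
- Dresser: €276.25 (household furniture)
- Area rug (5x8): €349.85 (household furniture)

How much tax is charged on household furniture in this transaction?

Dresser €276.25: household furniture → 4.25% → €11.740625
Area rug (5x8) €349.85: household furniture → 4.25% + 1.75% surcharge = 6% → €20.991
Tax on household furniture: unrounded sum = €32.731625 → €32.73

€32.73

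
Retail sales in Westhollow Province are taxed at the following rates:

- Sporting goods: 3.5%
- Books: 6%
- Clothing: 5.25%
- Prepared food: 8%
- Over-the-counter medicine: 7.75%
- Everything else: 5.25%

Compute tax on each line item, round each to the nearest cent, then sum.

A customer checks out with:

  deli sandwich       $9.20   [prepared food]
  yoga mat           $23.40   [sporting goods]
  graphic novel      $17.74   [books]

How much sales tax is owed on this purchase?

$2.62

Deli sandwich $9.20: prepared food → 8% → $0.74
Yoga mat $23.40: sporting goods → 3.5% → $0.82
Graphic novel $17.74: books → 6% → $1.06
Total tax = $0.74 + $0.82 + $1.06 = $2.62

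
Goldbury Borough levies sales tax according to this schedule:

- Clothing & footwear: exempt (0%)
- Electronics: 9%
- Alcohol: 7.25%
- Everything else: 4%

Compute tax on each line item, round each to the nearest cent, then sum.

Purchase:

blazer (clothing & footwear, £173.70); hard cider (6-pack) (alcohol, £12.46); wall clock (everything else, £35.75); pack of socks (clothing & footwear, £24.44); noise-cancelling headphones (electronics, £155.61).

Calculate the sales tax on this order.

Blazer £173.70: clothing & footwear → 0% → £0.00
Hard cider (6-pack) £12.46: alcohol → 7.25% → £0.90
Wall clock £35.75: everything else → 4% → £1.43
Pack of socks £24.44: clothing & footwear → 0% → £0.00
Noise-cancelling headphones £155.61: electronics → 9% → £14.00
Total tax = £0.90 + £1.43 + £14.00 = £16.33

£16.33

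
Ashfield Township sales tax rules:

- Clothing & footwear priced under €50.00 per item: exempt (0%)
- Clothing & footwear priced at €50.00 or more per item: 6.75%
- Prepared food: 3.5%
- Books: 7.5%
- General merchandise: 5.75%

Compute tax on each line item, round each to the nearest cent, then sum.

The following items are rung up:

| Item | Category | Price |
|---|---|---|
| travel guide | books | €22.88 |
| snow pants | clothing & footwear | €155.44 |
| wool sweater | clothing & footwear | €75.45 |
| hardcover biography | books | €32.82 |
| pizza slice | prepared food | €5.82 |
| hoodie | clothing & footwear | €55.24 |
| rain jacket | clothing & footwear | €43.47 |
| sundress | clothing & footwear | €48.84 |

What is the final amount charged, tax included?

€463.65

Travel guide €22.88: books → 7.5% → €1.72
Snow pants €155.44: clothing & footwear, €50.00 or more → 6.75% → €10.49
Wool sweater €75.45: clothing & footwear, €50.00 or more → 6.75% → €5.09
Hardcover biography €32.82: books → 7.5% → €2.46
Pizza slice €5.82: prepared food → 3.5% → €0.20
Hoodie €55.24: clothing & footwear, €50.00 or more → 6.75% → €3.73
Rain jacket €43.47: clothing & footwear, under €50.00 → 0% → €0.00
Sundress €48.84: clothing & footwear, under €50.00 → 0% → €0.00
Subtotal = €439.96; tax = €23.69; total due = €463.65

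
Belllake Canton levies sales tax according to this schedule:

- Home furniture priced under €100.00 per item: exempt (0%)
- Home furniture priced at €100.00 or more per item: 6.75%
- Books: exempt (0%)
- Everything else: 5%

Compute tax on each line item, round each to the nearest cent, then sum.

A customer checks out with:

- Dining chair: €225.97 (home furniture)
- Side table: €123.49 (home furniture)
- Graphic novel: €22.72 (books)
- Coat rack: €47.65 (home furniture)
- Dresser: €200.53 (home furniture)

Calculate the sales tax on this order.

Dining chair €225.97: home furniture, €100.00 or more → 6.75% → €15.25
Side table €123.49: home furniture, €100.00 or more → 6.75% → €8.34
Graphic novel €22.72: books → 0% → €0.00
Coat rack €47.65: home furniture, under €100.00 → 0% → €0.00
Dresser €200.53: home furniture, €100.00 or more → 6.75% → €13.54
Total tax = €15.25 + €8.34 + €13.54 = €37.13

€37.13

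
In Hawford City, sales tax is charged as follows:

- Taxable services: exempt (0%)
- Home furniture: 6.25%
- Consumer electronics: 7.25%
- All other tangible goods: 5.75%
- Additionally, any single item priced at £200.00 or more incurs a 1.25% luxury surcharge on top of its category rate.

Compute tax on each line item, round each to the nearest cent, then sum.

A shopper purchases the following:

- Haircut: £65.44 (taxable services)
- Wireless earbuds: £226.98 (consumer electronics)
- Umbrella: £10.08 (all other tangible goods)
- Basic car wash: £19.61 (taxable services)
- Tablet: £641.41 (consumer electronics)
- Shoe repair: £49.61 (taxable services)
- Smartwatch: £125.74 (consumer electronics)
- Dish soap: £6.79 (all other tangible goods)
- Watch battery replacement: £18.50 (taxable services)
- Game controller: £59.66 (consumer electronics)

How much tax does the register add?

£88.23

Haircut £65.44: taxable services → 0% → £0.00
Wireless earbuds £226.98: consumer electronics → 7.25% + 1.25% surcharge = 8.5% → £19.29
Umbrella £10.08: all other tangible goods → 5.75% → £0.58
Basic car wash £19.61: taxable services → 0% → £0.00
Tablet £641.41: consumer electronics → 7.25% + 1.25% surcharge = 8.5% → £54.52
Shoe repair £49.61: taxable services → 0% → £0.00
Smartwatch £125.74: consumer electronics → 7.25% → £9.12
Dish soap £6.79: all other tangible goods → 5.75% → £0.39
Watch battery replacement £18.50: taxable services → 0% → £0.00
Game controller £59.66: consumer electronics → 7.25% → £4.33
Total tax = £19.29 + £0.58 + £54.52 + £9.12 + £0.39 + £4.33 = £88.23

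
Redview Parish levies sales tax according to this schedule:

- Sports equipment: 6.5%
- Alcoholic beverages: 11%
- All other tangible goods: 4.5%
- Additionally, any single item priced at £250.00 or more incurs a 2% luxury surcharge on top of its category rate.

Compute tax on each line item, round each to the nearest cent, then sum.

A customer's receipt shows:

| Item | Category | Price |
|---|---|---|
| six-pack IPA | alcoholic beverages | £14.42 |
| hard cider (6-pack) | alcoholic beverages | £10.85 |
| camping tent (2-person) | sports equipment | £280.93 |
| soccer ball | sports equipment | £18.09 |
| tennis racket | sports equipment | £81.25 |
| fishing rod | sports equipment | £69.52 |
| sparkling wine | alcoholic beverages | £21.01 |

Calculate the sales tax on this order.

£39.95

Six-pack IPA £14.42: alcoholic beverages → 11% → £1.59
Hard cider (6-pack) £10.85: alcoholic beverages → 11% → £1.19
Camping tent (2-person) £280.93: sports equipment → 6.5% + 2% surcharge = 8.5% → £23.88
Soccer ball £18.09: sports equipment → 6.5% → £1.18
Tennis racket £81.25: sports equipment → 6.5% → £5.28
Fishing rod £69.52: sports equipment → 6.5% → £4.52
Sparkling wine £21.01: alcoholic beverages → 11% → £2.31
Total tax = £1.59 + £1.19 + £23.88 + £1.18 + £5.28 + £4.52 + £2.31 = £39.95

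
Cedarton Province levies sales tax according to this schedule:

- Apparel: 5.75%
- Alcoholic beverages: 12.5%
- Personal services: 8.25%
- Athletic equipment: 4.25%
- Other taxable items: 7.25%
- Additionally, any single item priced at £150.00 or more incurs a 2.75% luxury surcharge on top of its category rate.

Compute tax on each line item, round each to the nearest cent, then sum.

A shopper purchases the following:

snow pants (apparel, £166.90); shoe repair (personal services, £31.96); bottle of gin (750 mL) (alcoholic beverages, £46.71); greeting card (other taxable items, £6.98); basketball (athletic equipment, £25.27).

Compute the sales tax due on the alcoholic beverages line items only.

£5.84

Bottle of gin (750 mL) £46.71: alcoholic beverages → 12.5% → £5.84
Tax on alcoholic beverages = £5.84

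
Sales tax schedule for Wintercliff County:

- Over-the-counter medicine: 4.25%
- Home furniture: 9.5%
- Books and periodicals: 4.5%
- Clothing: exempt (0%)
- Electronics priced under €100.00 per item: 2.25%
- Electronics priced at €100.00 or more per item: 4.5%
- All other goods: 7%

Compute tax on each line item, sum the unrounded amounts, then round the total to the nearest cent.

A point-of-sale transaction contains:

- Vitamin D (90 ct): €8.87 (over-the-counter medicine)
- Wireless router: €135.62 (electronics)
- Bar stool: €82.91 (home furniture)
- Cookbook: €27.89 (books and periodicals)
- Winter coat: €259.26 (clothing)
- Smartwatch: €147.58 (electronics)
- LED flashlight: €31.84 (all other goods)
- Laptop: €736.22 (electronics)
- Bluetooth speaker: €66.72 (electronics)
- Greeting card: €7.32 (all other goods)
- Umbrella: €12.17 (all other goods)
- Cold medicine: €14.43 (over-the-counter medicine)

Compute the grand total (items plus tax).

Vitamin D (90 ct) €8.87: over-the-counter medicine → 4.25% → €0.376975
Wireless router €135.62: electronics, €100.00 or more → 4.5% → €6.1029
Bar stool €82.91: home furniture → 9.5% → €7.87645
Cookbook €27.89: books and periodicals → 4.5% → €1.25505
Winter coat €259.26: clothing → 0% → €0.00
Smartwatch €147.58: electronics, €100.00 or more → 4.5% → €6.6411
LED flashlight €31.84: all other goods → 7% → €2.2288
Laptop €736.22: electronics, €100.00 or more → 4.5% → €33.1299
Bluetooth speaker €66.72: electronics, under €100.00 → 2.25% → €1.5012
Greeting card €7.32: all other goods → 7% → €0.5124
Umbrella €12.17: all other goods → 7% → €0.8519
Cold medicine €14.43: over-the-counter medicine → 4.25% → €0.613275
Subtotal = €1530.83; unrounded tax = €61.08995 → €61.09; total due = €1591.92

€1591.92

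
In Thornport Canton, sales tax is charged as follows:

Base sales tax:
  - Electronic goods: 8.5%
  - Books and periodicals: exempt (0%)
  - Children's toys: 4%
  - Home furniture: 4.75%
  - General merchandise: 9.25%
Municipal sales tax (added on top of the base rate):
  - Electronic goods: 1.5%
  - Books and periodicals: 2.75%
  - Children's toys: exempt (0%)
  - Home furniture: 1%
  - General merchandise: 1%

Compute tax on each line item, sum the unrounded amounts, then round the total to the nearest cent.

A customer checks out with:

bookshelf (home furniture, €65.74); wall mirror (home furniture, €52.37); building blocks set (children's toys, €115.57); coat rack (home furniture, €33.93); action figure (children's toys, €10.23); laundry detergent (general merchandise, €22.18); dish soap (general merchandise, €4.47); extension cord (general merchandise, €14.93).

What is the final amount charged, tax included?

€337.46

Bookshelf €65.74: home furniture → 4.75% + 1% municipal = 5.75% → €3.78005
Wall mirror €52.37: home furniture → 4.75% + 1% municipal = 5.75% → €3.011275
Building blocks set €115.57: children's toys → 4% + 0% municipal = 4% → €4.6228
Coat rack €33.93: home furniture → 4.75% + 1% municipal = 5.75% → €1.950975
Action figure €10.23: children's toys → 4% + 0% municipal = 4% → €0.4092
Laundry detergent €22.18: general merchandise → 9.25% + 1% municipal = 10.25% → €2.27345
Dish soap €4.47: general merchandise → 9.25% + 1% municipal = 10.25% → €0.458175
Extension cord €14.93: general merchandise → 9.25% + 1% municipal = 10.25% → €1.530325
Subtotal = €319.42; unrounded tax = €18.03625 → €18.04; total due = €337.46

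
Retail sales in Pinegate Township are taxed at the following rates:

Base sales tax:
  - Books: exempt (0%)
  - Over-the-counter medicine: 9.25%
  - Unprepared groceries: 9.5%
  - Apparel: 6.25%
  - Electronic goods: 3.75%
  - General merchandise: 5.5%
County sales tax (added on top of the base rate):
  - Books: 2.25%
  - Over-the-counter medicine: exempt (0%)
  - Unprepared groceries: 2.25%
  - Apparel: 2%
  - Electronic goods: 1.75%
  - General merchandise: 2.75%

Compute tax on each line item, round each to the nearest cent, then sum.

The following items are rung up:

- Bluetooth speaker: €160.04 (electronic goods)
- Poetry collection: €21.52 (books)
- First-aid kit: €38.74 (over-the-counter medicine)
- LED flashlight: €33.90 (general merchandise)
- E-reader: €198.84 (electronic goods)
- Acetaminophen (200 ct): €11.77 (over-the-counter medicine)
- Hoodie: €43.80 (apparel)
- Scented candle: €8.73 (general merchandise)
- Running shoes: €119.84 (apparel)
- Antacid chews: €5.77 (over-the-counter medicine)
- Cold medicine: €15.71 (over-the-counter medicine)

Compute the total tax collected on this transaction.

€43.89

Bluetooth speaker €160.04: electronic goods → 3.75% + 1.75% county = 5.5% → €8.80
Poetry collection €21.52: books → 0% + 2.25% county = 2.25% → €0.48
First-aid kit €38.74: over-the-counter medicine → 9.25% + 0% county = 9.25% → €3.58
LED flashlight €33.90: general merchandise → 5.5% + 2.75% county = 8.25% → €2.80
E-reader €198.84: electronic goods → 3.75% + 1.75% county = 5.5% → €10.94
Acetaminophen (200 ct) €11.77: over-the-counter medicine → 9.25% + 0% county = 9.25% → €1.09
Hoodie €43.80: apparel → 6.25% + 2% county = 8.25% → €3.61
Scented candle €8.73: general merchandise → 5.5% + 2.75% county = 8.25% → €0.72
Running shoes €119.84: apparel → 6.25% + 2% county = 8.25% → €9.89
Antacid chews €5.77: over-the-counter medicine → 9.25% + 0% county = 9.25% → €0.53
Cold medicine €15.71: over-the-counter medicine → 9.25% + 0% county = 9.25% → €1.45
Total tax = €8.80 + €0.48 + €3.58 + €2.80 + €10.94 + €1.09 + €3.61 + €0.72 + €9.89 + €0.53 + €1.45 = €43.89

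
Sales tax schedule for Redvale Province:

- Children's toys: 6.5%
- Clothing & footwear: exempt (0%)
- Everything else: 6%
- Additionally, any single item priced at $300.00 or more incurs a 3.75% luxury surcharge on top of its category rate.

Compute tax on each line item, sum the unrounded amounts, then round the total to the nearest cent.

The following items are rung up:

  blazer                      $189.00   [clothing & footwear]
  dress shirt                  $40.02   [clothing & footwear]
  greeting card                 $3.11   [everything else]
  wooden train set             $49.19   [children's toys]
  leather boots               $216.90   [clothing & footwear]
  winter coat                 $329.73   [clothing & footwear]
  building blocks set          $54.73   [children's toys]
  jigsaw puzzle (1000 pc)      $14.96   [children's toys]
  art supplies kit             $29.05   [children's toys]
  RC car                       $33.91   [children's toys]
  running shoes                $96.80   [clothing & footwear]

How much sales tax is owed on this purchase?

Blazer $189.00: clothing & footwear → 0% → $0.00
Dress shirt $40.02: clothing & footwear → 0% → $0.00
Greeting card $3.11: everything else → 6% → $0.1866
Wooden train set $49.19: children's toys → 6.5% → $3.19735
Leather boots $216.90: clothing & footwear → 0% → $0.00
Winter coat $329.73: clothing & footwear → 0% + 3.75% surcharge = 3.75% → $12.364875
Building blocks set $54.73: children's toys → 6.5% → $3.55745
Jigsaw puzzle (1000 pc) $14.96: children's toys → 6.5% → $0.9724
Art supplies kit $29.05: children's toys → 6.5% → $1.88825
RC car $33.91: children's toys → 6.5% → $2.20415
Running shoes $96.80: clothing & footwear → 0% → $0.00
Unrounded tax sum = $24.371075 → $24.37

$24.37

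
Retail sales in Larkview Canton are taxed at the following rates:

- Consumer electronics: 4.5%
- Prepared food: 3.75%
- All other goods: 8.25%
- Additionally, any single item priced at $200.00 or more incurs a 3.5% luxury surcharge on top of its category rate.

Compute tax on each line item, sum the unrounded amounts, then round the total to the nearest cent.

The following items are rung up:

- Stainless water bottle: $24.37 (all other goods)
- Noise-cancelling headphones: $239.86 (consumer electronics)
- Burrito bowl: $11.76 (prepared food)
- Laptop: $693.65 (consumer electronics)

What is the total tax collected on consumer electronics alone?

Noise-cancelling headphones $239.86: consumer electronics → 4.5% + 3.5% surcharge = 8% → $19.1888
Laptop $693.65: consumer electronics → 4.5% + 3.5% surcharge = 8% → $55.492
Tax on consumer electronics: unrounded sum = $74.6808 → $74.68

$74.68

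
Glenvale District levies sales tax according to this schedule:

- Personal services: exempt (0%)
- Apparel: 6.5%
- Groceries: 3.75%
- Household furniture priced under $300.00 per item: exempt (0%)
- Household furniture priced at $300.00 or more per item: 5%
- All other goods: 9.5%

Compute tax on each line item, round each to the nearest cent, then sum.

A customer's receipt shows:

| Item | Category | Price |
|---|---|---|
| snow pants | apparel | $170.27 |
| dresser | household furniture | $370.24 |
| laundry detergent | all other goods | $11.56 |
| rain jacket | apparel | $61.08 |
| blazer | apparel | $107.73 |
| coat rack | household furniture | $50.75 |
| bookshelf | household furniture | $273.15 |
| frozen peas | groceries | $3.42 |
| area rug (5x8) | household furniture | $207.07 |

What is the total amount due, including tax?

Snow pants $170.27: apparel → 6.5% → $11.07
Dresser $370.24: household furniture, $300.00 or more → 5% → $18.51
Laundry detergent $11.56: all other goods → 9.5% → $1.10
Rain jacket $61.08: apparel → 6.5% → $3.97
Blazer $107.73: apparel → 6.5% → $7.00
Coat rack $50.75: household furniture, under $300.00 → 0% → $0.00
Bookshelf $273.15: household furniture, under $300.00 → 0% → $0.00
Frozen peas $3.42: groceries → 3.75% → $0.13
Area rug (5x8) $207.07: household furniture, under $300.00 → 0% → $0.00
Subtotal = $1255.27; tax = $41.78; total due = $1297.05

$1297.05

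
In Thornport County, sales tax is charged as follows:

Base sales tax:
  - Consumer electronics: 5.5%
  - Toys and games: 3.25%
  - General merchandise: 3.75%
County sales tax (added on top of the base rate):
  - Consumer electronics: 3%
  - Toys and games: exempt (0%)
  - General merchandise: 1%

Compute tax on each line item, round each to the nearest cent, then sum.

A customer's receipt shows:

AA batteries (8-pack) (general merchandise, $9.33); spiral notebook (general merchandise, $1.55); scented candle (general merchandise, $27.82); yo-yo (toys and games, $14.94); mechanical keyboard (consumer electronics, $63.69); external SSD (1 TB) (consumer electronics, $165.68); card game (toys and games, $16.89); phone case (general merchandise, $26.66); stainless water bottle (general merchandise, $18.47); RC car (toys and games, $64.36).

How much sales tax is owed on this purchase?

$26.60

AA batteries (8-pack) $9.33: general merchandise → 3.75% + 1% county = 4.75% → $0.44
Spiral notebook $1.55: general merchandise → 3.75% + 1% county = 4.75% → $0.07
Scented candle $27.82: general merchandise → 3.75% + 1% county = 4.75% → $1.32
Yo-yo $14.94: toys and games → 3.25% + 0% county = 3.25% → $0.49
Mechanical keyboard $63.69: consumer electronics → 5.5% + 3% county = 8.5% → $5.41
External SSD (1 TB) $165.68: consumer electronics → 5.5% + 3% county = 8.5% → $14.08
Card game $16.89: toys and games → 3.25% + 0% county = 3.25% → $0.55
Phone case $26.66: general merchandise → 3.75% + 1% county = 4.75% → $1.27
Stainless water bottle $18.47: general merchandise → 3.75% + 1% county = 4.75% → $0.88
RC car $64.36: toys and games → 3.25% + 0% county = 3.25% → $2.09
Total tax = $0.44 + $0.07 + $1.32 + $0.49 + $5.41 + $14.08 + $0.55 + $1.27 + $0.88 + $2.09 = $26.60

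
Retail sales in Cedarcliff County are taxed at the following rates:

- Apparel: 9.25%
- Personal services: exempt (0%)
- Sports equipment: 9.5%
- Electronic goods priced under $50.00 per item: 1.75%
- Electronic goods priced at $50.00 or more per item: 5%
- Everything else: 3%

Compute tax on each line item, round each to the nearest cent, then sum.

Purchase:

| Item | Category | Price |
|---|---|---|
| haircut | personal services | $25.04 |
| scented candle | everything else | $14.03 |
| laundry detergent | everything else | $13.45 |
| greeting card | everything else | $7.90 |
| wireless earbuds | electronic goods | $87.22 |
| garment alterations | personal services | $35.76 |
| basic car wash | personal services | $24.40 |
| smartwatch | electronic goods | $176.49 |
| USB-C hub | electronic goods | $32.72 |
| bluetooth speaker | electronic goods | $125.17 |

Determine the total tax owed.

Haircut $25.04: personal services → 0% → $0.00
Scented candle $14.03: everything else → 3% → $0.42
Laundry detergent $13.45: everything else → 3% → $0.40
Greeting card $7.90: everything else → 3% → $0.24
Wireless earbuds $87.22: electronic goods, $50.00 or more → 5% → $4.36
Garment alterations $35.76: personal services → 0% → $0.00
Basic car wash $24.40: personal services → 0% → $0.00
Smartwatch $176.49: electronic goods, $50.00 or more → 5% → $8.82
USB-C hub $32.72: electronic goods, under $50.00 → 1.75% → $0.57
Bluetooth speaker $125.17: electronic goods, $50.00 or more → 5% → $6.26
Total tax = $0.42 + $0.40 + $0.24 + $4.36 + $8.82 + $0.57 + $6.26 = $21.07

$21.07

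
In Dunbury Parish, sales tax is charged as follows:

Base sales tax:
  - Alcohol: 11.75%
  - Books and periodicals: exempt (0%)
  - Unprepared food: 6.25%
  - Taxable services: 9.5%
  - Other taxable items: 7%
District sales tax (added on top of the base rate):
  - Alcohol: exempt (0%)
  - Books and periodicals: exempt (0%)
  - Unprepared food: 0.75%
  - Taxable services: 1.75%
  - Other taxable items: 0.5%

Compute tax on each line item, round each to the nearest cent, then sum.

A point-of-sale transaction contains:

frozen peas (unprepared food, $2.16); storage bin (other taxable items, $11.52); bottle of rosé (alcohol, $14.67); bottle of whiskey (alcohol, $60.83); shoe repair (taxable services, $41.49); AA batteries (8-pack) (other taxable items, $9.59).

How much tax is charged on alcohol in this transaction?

Bottle of rosé $14.67: alcohol → 11.75% + 0% district = 11.75% → $1.72
Bottle of whiskey $60.83: alcohol → 11.75% + 0% district = 11.75% → $7.15
Tax on alcohol = $1.72 + $7.15 = $8.87

$8.87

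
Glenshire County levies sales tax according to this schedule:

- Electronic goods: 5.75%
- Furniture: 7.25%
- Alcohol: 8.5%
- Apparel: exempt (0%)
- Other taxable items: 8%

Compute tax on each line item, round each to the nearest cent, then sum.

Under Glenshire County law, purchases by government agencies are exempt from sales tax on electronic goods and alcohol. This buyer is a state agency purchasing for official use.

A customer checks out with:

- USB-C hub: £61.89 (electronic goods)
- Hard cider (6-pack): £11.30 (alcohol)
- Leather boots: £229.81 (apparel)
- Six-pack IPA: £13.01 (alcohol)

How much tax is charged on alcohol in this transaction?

Hard cider (6-pack) £11.30: alcohol, buyer-exempt → 0% → £0.00
Six-pack IPA £13.01: alcohol, buyer-exempt → 0% → £0.00
Tax on alcohol = £0.00 + £0.00 = £0.00

£0.00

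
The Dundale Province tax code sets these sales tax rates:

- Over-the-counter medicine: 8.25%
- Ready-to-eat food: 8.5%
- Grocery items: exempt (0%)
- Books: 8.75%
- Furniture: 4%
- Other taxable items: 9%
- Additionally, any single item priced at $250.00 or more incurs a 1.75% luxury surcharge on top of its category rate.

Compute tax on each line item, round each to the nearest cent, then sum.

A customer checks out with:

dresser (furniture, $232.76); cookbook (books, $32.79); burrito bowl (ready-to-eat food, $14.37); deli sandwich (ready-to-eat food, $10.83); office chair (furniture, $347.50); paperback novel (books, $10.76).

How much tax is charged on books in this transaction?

$3.81

Cookbook $32.79: books → 8.75% → $2.87
Paperback novel $10.76: books → 8.75% → $0.94
Tax on books = $2.87 + $0.94 = $3.81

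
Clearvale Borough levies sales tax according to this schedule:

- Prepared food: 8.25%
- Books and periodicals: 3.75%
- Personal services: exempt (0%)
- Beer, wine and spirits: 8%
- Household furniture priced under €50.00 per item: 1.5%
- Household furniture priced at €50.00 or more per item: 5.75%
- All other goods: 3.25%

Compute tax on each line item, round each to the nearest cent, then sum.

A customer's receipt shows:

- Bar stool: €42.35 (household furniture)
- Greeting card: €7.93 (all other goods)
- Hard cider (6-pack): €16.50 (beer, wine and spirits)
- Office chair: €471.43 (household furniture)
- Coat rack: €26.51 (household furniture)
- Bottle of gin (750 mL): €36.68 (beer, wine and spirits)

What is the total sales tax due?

€32.66

Bar stool €42.35: household furniture, under €50.00 → 1.5% → €0.64
Greeting card €7.93: all other goods → 3.25% → €0.26
Hard cider (6-pack) €16.50: beer, wine and spirits → 8% → €1.32
Office chair €471.43: household furniture, €50.00 or more → 5.75% → €27.11
Coat rack €26.51: household furniture, under €50.00 → 1.5% → €0.40
Bottle of gin (750 mL) €36.68: beer, wine and spirits → 8% → €2.93
Total tax = €0.64 + €0.26 + €1.32 + €27.11 + €0.40 + €2.93 = €32.66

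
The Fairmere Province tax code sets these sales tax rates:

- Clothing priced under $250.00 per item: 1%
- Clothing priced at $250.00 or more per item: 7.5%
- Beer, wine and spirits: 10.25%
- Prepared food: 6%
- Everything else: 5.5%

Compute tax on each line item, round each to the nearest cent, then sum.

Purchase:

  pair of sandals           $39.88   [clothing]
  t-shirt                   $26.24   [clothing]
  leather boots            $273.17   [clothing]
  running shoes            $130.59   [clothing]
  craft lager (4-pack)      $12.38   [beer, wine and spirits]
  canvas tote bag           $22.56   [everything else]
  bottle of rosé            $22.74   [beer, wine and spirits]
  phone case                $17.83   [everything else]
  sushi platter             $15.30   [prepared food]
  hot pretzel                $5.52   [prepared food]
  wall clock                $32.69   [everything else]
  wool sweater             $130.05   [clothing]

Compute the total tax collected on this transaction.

$32.63

Pair of sandals $39.88: clothing, under $250.00 → 1% → $0.40
T-shirt $26.24: clothing, under $250.00 → 1% → $0.26
Leather boots $273.17: clothing, $250.00 or more → 7.5% → $20.49
Running shoes $130.59: clothing, under $250.00 → 1% → $1.31
Craft lager (4-pack) $12.38: beer, wine and spirits → 10.25% → $1.27
Canvas tote bag $22.56: everything else → 5.5% → $1.24
Bottle of rosé $22.74: beer, wine and spirits → 10.25% → $2.33
Phone case $17.83: everything else → 5.5% → $0.98
Sushi platter $15.30: prepared food → 6% → $0.92
Hot pretzel $5.52: prepared food → 6% → $0.33
Wall clock $32.69: everything else → 5.5% → $1.80
Wool sweater $130.05: clothing, under $250.00 → 1% → $1.30
Total tax = $0.40 + $0.26 + $20.49 + $1.31 + $1.27 + $1.24 + $2.33 + $0.98 + $0.92 + $0.33 + $1.80 + $1.30 = $32.63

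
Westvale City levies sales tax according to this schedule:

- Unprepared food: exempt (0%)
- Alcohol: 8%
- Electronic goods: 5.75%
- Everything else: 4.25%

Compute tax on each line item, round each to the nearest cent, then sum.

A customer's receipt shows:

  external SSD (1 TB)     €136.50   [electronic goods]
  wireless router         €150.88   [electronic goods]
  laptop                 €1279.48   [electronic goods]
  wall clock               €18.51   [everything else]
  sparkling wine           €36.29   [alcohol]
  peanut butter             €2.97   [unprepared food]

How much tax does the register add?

€93.79

External SSD (1 TB) €136.50: electronic goods → 5.75% → €7.85
Wireless router €150.88: electronic goods → 5.75% → €8.68
Laptop €1279.48: electronic goods → 5.75% → €73.57
Wall clock €18.51: everything else → 4.25% → €0.79
Sparkling wine €36.29: alcohol → 8% → €2.90
Peanut butter €2.97: unprepared food → 0% → €0.00
Total tax = €7.85 + €8.68 + €73.57 + €0.79 + €2.90 = €93.79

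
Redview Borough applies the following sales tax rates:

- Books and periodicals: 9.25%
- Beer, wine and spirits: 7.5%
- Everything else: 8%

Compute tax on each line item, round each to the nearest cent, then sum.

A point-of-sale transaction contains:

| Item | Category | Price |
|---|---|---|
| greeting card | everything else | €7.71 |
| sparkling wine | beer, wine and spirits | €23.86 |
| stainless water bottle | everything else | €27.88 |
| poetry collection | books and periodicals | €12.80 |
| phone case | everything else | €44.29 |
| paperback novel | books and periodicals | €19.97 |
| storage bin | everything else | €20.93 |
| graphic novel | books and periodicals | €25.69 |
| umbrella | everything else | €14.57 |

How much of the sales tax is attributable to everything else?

Greeting card €7.71: everything else → 8% → €0.62
Stainless water bottle €27.88: everything else → 8% → €2.23
Phone case €44.29: everything else → 8% → €3.54
Storage bin €20.93: everything else → 8% → €1.67
Umbrella €14.57: everything else → 8% → €1.17
Tax on everything else = €0.62 + €2.23 + €3.54 + €1.67 + €1.17 = €9.23

€9.23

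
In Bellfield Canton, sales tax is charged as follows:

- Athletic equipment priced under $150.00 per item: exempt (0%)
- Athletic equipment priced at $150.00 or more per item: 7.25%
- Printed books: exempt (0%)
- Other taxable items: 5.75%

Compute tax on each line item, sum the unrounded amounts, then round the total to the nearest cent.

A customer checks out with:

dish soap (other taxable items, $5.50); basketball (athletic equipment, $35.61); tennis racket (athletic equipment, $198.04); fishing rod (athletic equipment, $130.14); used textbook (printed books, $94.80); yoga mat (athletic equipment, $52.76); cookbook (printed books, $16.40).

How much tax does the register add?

Dish soap $5.50: other taxable items → 5.75% → $0.31625
Basketball $35.61: athletic equipment, under $150.00 → 0% → $0.00
Tennis racket $198.04: athletic equipment, $150.00 or more → 7.25% → $14.3579
Fishing rod $130.14: athletic equipment, under $150.00 → 0% → $0.00
Used textbook $94.80: printed books → 0% → $0.00
Yoga mat $52.76: athletic equipment, under $150.00 → 0% → $0.00
Cookbook $16.40: printed books → 0% → $0.00
Unrounded tax sum = $14.67415 → $14.67

$14.67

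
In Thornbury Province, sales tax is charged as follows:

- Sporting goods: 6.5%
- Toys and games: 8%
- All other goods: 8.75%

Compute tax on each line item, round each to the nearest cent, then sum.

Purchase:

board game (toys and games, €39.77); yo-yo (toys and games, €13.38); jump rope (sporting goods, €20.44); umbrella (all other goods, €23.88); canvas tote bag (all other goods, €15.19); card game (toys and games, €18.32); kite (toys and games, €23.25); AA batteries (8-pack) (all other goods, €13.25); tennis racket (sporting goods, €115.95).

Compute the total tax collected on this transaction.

Board game €39.77: toys and games → 8% → €3.18
Yo-yo €13.38: toys and games → 8% → €1.07
Jump rope €20.44: sporting goods → 6.5% → €1.33
Umbrella €23.88: all other goods → 8.75% → €2.09
Canvas tote bag €15.19: all other goods → 8.75% → €1.33
Card game €18.32: toys and games → 8% → €1.47
Kite €23.25: toys and games → 8% → €1.86
AA batteries (8-pack) €13.25: all other goods → 8.75% → €1.16
Tennis racket €115.95: sporting goods → 6.5% → €7.54
Total tax = €3.18 + €1.07 + €1.33 + €2.09 + €1.33 + €1.47 + €1.86 + €1.16 + €7.54 = €21.03

€21.03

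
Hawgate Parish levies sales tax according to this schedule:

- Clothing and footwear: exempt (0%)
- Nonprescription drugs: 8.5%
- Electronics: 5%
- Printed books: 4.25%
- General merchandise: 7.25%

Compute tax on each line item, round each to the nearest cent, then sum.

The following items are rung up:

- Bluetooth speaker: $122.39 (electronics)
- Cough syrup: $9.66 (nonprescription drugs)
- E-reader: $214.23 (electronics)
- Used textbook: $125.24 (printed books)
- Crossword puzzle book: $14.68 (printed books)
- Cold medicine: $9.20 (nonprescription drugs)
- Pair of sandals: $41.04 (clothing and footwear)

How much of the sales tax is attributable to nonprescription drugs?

Cough syrup $9.66: nonprescription drugs → 8.5% → $0.82
Cold medicine $9.20: nonprescription drugs → 8.5% → $0.78
Tax on nonprescription drugs = $0.82 + $0.78 = $1.60

$1.60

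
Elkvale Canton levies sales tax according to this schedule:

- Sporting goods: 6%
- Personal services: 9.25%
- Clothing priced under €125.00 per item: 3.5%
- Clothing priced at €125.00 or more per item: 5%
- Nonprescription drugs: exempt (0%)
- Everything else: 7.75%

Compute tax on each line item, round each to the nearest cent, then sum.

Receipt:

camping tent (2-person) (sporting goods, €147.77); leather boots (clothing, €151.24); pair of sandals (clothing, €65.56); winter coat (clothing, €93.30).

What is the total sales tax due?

Camping tent (2-person) €147.77: sporting goods → 6% → €8.87
Leather boots €151.24: clothing, €125.00 or more → 5% → €7.56
Pair of sandals €65.56: clothing, under €125.00 → 3.5% → €2.29
Winter coat €93.30: clothing, under €125.00 → 3.5% → €3.27
Total tax = €8.87 + €7.56 + €2.29 + €3.27 = €21.99

€21.99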